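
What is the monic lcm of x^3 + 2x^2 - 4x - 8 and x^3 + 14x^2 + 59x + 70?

x^5 + 14x^4 + 55x^3 + 14x^2 - 236x - 280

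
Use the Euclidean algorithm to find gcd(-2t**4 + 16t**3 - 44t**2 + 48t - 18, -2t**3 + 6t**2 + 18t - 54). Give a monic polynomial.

Repeated division with remainder:
  -2t**4 + 16t**3 - 44t**2 + 48t - 18 = (t - 5)(-2t**3 + 6t**2 + 18t - 54) + (-32t**2 + 192t - 288)
  -2t**3 + 6t**2 + 18t - 54 = ((1/16)t + 3/16)(-32t**2 + 192t - 288) + (0)
Last nonzero remainder: -32t**2 + 192t - 288. Dividing through by -32 gives the monic gcd t**2 - 6t + 9.

t**2 - 6t + 9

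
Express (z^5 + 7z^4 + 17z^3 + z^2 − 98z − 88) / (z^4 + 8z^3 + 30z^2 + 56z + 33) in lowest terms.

(z^2 + 2z − 8)/(z + 3)

By polynomial division,
  z^5 + 7z^4 + 17z^3 + z^2 − 98z − 88 = (z − 1)(z^4 + 8z^3 + 30z^2 + 56z + 33) + (−5z^3 − 25z^2 − 75z − 55)
  z^4 + 8z^3 + 30z^2 + 56z + 33 = (−(1/5)z − 3/5)(−5z^3 − 25z^2 − 75z − 55) + (0)
Last nonzero remainder: −5z^3 − 25z^2 − 75z − 55. Dividing through by −5 gives the monic gcd z^3 + 5z^2 + 15z + 11.
Cancel z^3 + 5z^2 + 15z + 11 from numerator and denominator to get the reduced form.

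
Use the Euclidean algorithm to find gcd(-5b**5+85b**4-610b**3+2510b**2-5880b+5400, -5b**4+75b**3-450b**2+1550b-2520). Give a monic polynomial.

b**2-4b+18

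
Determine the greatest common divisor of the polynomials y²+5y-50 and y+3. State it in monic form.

By polynomial division,
  y²+5y-50 = (y+2)(y+3) + (-56)
  y+3 = (-(1/56)y-3/56)(-56) + (0)
The last nonzero remainder is the constant -56, so the polynomials are coprime and gcd = 1.

1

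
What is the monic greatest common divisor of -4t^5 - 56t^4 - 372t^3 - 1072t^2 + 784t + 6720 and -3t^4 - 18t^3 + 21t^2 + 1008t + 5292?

Apply the Euclidean algorithm:
  -4t^5 - 56t^4 - 372t^3 - 1072t^2 + 784t + 6720 = ((4/3)t + 32/3)(-3t^4 - 18t^3 + 21t^2 + 1008t + 5292) + (-208t^3 - 2640t^2 - 17024t - 49728)
  -3t^4 - 18t^3 + 21t^2 + 1008t + 5292 = ((3/208)t - 261/2704)(-208t^3 - 2640t^2 - 17024t - 49728) + ((1980/169)t^2 + (13860/169)t + 83160/169)
  -208t^3 - 2640t^2 - 17024t - 49728 = (-(8788/495)t - 50024/495)((1980/169)t^2 + (13860/169)t + 83160/169) + (0)
Last nonzero remainder: (1980/169)t^2 + (13860/169)t + 83160/169. Dividing through by 1980/169 gives the monic gcd t^2 + 7t + 42.

t^2 + 7t + 42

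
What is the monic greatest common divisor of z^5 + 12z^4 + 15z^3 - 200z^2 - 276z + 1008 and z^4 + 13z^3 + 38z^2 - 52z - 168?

Apply the Euclidean algorithm:
  z^5 + 12z^4 + 15z^3 - 200z^2 - 276z + 1008 = (z - 1)(z^4 + 13z^3 + 38z^2 - 52z - 168) + (-10z^3 - 110z^2 - 160z + 840)
  z^4 + 13z^3 + 38z^2 - 52z - 168 = (-(1/10)z - 1/5)(-10z^3 - 110z^2 - 160z + 840) + (0)
Last nonzero remainder: -10z^3 - 110z^2 - 160z + 840. Dividing through by -10 gives the monic gcd z^3 + 11z^2 + 16z - 84.

z^3 + 11z^2 + 16z - 84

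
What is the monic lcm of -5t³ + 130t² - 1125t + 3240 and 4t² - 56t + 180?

t⁴ - 31t³ + 355t² - 1773t + 3240

Euclidean algorithm in ℚ[t]:
  -5t³ + 130t² - 1125t + 3240 = (-(5/4)t + 15)(4t² - 56t + 180) + (-60t + 540)
  4t² - 56t + 180 = (-(1/15)t + 1/3)(-60t + 540) + (0)
Last nonzero remainder: -60t + 540. Dividing through by -60 gives the monic gcd t - 9.
Then lcm(f, g) = f·g / gcd(f, g); expanding and making the result monic gives the answer.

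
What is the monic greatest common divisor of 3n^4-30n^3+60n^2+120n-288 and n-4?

By polynomial division,
  3n^4-30n^3+60n^2+120n-288 = (3n^3-18n^2-12n+72)(n-4) + (0)
The last nonzero remainder n-4 is already monic.

n-4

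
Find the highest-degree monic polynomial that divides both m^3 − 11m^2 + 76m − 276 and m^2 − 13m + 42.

Apply the Euclidean algorithm:
  m^3 − 11m^2 + 76m − 276 = (m + 2)(m^2 − 13m + 42) + (60m − 360)
  m^2 − 13m + 42 = ((1/60)m − 7/60)(60m − 360) + (0)
Last nonzero remainder: 60m − 360. Dividing through by 60 gives the monic gcd m − 6.

m − 6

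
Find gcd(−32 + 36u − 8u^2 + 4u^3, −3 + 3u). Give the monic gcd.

−1 + u

Euclidean algorithm in ℚ[u]:
  4u^3 − 8u^2 + 36u − 32 = ((4/3)u^2 − (4/3)u + 32/3)(3u − 3) + (0)
Last nonzero remainder: 3u − 3. Dividing through by 3 gives the monic gcd u − 1.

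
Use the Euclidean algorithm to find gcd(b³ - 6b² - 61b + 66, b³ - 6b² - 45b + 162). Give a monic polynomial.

Repeated division with remainder:
  b³ - 6b² - 61b + 66 = (b³ - 6b² - 45b + 162) + (-16b - 96)
  b³ - 6b² - 45b + 162 = (-(1/16)b² + (3/4)b - 27/16)(-16b - 96) + (0)
Last nonzero remainder: -16b - 96. Dividing through by -16 gives the monic gcd b + 6.

b + 6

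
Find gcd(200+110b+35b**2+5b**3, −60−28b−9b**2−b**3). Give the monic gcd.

10+3b+b**2

By polynomial division,
  5b**3+35b**2+110b+200 = (−5)(−b**3−9b**2−28b−60) + (−10b**2−30b−100)
  −b**3−9b**2−28b−60 = ((1/10)b+3/5)(−10b**2−30b−100) + (0)
Last nonzero remainder: −10b**2−30b−100. Dividing through by −10 gives the monic gcd b**2+3b+10.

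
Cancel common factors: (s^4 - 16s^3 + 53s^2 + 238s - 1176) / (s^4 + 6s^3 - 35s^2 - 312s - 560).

Repeated division with remainder:
  s^4 - 16s^3 + 53s^2 + 238s - 1176 = (s^4 + 6s^3 - 35s^2 - 312s - 560) + (-22s^3 + 88s^2 + 550s - 616)
  s^4 + 6s^3 - 35s^2 - 312s - 560 = (-(1/22)s - 5/11)(-22s^3 + 88s^2 + 550s - 616) + (30s^2 - 90s - 840)
  -22s^3 + 88s^2 + 550s - 616 = (-(11/15)s + 11/15)(30s^2 - 90s - 840) + (0)
Last nonzero remainder: 30s^2 - 90s - 840. Dividing through by 30 gives the monic gcd s^2 - 3s - 28.
Cancel s^2 - 3s - 28 from numerator and denominator to get the reduced form.

(s^2 - 13s + 42)/(s^2 + 9s + 20)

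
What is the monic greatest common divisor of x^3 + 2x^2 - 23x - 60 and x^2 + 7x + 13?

1

By polynomial division,
  x^3 + 2x^2 - 23x - 60 = (x - 5)(x^2 + 7x + 13) + (-x + 5)
  x^2 + 7x + 13 = (-x - 12)(-x + 5) + (73)
  -x + 5 = (-(1/73)x + 5/73)(73) + (0)
The last nonzero remainder is the constant 73, so the polynomials are coprime and gcd = 1.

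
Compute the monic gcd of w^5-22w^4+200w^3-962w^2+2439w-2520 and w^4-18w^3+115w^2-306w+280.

w^2-12w+35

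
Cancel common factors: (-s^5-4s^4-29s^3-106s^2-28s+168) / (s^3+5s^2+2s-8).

Euclidean algorithm in ℚ[s]:
  -s^5-4s^4-29s^3-106s^2-28s+168 = (-s^2+s-32)(s^3+5s^2+2s-8) + (44s^2+44s-88)
  s^3+5s^2+2s-8 = ((1/44)s+1/11)(44s^2+44s-88) + (0)
Last nonzero remainder: 44s^2+44s-88. Dividing through by 44 gives the monic gcd s^2+s-2.
Cancel s^2+s-2 from numerator and denominator to get the reduced form.

(-s^3-3s^2-28s-84)/(s+4)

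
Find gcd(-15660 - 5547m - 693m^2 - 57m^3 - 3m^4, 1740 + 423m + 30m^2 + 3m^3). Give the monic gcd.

580 + 141m + 10m^2 + m^3

Euclidean algorithm in ℚ[m]:
  -3m^4 - 57m^3 - 693m^2 - 5547m - 15660 = (-m - 9)(3m^3 + 30m^2 + 423m + 1740) + (0)
Last nonzero remainder: 3m^3 + 30m^2 + 423m + 1740. Dividing through by 3 gives the monic gcd m^3 + 10m^2 + 141m + 580.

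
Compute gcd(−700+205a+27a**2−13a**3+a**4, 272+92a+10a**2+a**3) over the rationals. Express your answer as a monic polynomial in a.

By polynomial division,
  a**4−13a**3+27a**2+205a−700 = (a−23)(a**3+10a**2+92a+272) + (165a**2+2049a+5556)
  a**3+10a**2+92a+272 = ((1/165)a−133/9075)(165a**2+2049a+5556) + ((267279/3025)a+1069116/3025)
  165a**2+2049a+5556 = ((166375/89093)a+1400575/89093)((267279/3025)a+1069116/3025) + (0)
Last nonzero remainder: (267279/3025)a+1069116/3025. Dividing through by 267279/3025 gives the monic gcd a+4.

4+a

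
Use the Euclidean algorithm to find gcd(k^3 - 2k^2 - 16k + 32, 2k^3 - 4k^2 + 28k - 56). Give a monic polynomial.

k - 2

Apply the Euclidean algorithm:
  k^3 - 2k^2 - 16k + 32 = (1/2)(2k^3 - 4k^2 + 28k - 56) + (-30k + 60)
  2k^3 - 4k^2 + 28k - 56 = (-(1/15)k^2 - 14/15)(-30k + 60) + (0)
Last nonzero remainder: -30k + 60. Dividing through by -30 gives the monic gcd k - 2.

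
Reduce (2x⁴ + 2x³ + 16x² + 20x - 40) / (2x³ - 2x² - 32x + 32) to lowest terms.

Apply the Euclidean algorithm:
  2x⁴ + 2x³ + 16x² + 20x - 40 = (x + 2)(2x³ - 2x² - 32x + 32) + (52x² + 52x - 104)
  2x³ - 2x² - 32x + 32 = ((1/26)x - 1/13)(52x² + 52x - 104) + (-24x + 24)
  52x² + 52x - 104 = (-(13/6)x - 13/3)(-24x + 24) + (0)
Last nonzero remainder: -24x + 24. Dividing through by -24 gives the monic gcd x - 1.
Cancel x - 1 from numerator and denominator to get the reduced form.

(x³ + 2x² + 10x + 20)/(x² - 16)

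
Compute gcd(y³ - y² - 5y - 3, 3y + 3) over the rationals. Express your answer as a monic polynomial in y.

y + 1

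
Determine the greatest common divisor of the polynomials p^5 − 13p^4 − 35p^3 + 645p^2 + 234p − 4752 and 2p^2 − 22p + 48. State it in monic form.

By polynomial division,
  p^5 − 13p^4 − 35p^3 + 645p^2 + 234p − 4752 = ((1/2)p^3 − p^2 − (81/2)p − 99)(2p^2 − 22p + 48) + (0)
Last nonzero remainder: 2p^2 − 22p + 48. Dividing through by 2 gives the monic gcd p^2 − 11p + 24.

p^2 − 11p + 24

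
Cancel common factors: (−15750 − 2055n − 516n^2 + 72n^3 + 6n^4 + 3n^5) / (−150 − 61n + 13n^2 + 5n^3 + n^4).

(−630 + 69n − 12n^2 + 3n^3)/(−6 − n + n^2)

Repeated division with remainder:
  3n^5 + 6n^4 + 72n^3 − 516n^2 − 2055n − 15750 = (3n − 9)(n^4 + 5n^3 + 13n^2 − 61n − 150) + (78n^3 − 216n^2 − 2154n − 17100)
  n^4 + 5n^3 + 13n^2 − 61n − 150 = ((1/78)n + 101/1014)(78n^3 − 216n^2 − 2154n − 17100) + ((10500/169)n^2 + (63000/169)n + 262500/169)
  78n^3 − 216n^2 − 2154n − 17100 = ((2197/1750)n − 9633/875)((10500/169)n^2 + (63000/169)n + 262500/169) + (0)
Last nonzero remainder: (10500/169)n^2 + (63000/169)n + 262500/169. Dividing through by 10500/169 gives the monic gcd n^2 + 6n + 25.
Cancel n^2 + 6n + 25 from numerator and denominator to get the reduced form.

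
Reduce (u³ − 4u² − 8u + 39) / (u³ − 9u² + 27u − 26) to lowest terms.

Euclidean algorithm in ℚ[u]:
  u³ − 4u² − 8u + 39 = (u³ − 9u² + 27u − 26) + (5u² − 35u + 65)
  u³ − 9u² + 27u − 26 = ((1/5)u − 2/5)(5u² − 35u + 65) + (0)
Last nonzero remainder: 5u² − 35u + 65. Dividing through by 5 gives the monic gcd u² − 7u + 13.
Cancel u² − 7u + 13 from numerator and denominator to get the reduced form.

(u + 3)/(u − 2)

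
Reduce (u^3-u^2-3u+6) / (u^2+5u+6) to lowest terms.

Repeated division with remainder:
  u^3-u^2-3u+6 = (u-6)(u^2+5u+6) + (21u+42)
  u^2+5u+6 = ((1/21)u+1/7)(21u+42) + (0)
Last nonzero remainder: 21u+42. Dividing through by 21 gives the monic gcd u+2.
Cancel u+2 from numerator and denominator to get the reduced form.

(u^2-3u+3)/(u+3)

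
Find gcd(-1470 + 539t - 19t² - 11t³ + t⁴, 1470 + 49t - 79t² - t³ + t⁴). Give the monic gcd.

294 - 49t - 6t² + t³

By polynomial division,
  t⁴ - 11t³ - 19t² + 539t - 1470 = (t⁴ - t³ - 79t² + 49t + 1470) + (-10t³ + 60t² + 490t - 2940)
  t⁴ - t³ - 79t² + 49t + 1470 = (-(1/10)t - 1/2)(-10t³ + 60t² + 490t - 2940) + (0)
Last nonzero remainder: -10t³ + 60t² + 490t - 2940. Dividing through by -10 gives the monic gcd t³ - 6t² - 49t + 294.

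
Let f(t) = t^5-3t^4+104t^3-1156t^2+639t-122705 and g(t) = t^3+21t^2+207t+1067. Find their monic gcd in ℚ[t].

t^2+10t+97

Apply the Euclidean algorithm:
  t^5-3t^4+104t^3-1156t^2+639t-122705 = (t^2-24t+401)(t^3+21t^2+207t+1067) + (-5676t^2-56760t-550572)
  t^3+21t^2+207t+1067 = (-(1/5676)t-1/516)(-5676t^2-56760t-550572) + (0)
Last nonzero remainder: -5676t^2-56760t-550572. Dividing through by -5676 gives the monic gcd t^2+10t+97.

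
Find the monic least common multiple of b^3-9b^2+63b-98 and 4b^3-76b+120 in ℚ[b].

b^5-7b^4+30b^3+163b^2-1141b+1470

By polynomial division,
  b^3-9b^2+63b-98 = (1/4)(4b^3-76b+120) + (-9b^2+82b-128)
  4b^3-76b+120 = (-(4/9)b-328/81)(-9b^2+82b-128) + ((16132/81)b-32264/81)
  -9b^2+82b-128 = (-(729/16132)b+1296/4033)((16132/81)b-32264/81) + (0)
Last nonzero remainder: (16132/81)b-32264/81. Dividing through by 16132/81 gives the monic gcd b-2.
Then lcm(f, g) = f·g / gcd(f, g); expanding and making the result monic gives the answer.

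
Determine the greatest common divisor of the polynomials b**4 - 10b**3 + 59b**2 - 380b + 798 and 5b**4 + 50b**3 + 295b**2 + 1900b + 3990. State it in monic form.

b**2 + 38

By polynomial division,
  b**4 - 10b**3 + 59b**2 - 380b + 798 = (1/5)(5b**4 + 50b**3 + 295b**2 + 1900b + 3990) + (-20b**3 - 760b)
  5b**4 + 50b**3 + 295b**2 + 1900b + 3990 = (-(1/4)b - 5/2)(-20b**3 - 760b) + (105b**2 + 3990)
  -20b**3 - 760b = (-(4/21)b)(105b**2 + 3990) + (0)
Last nonzero remainder: 105b**2 + 3990. Dividing through by 105 gives the monic gcd b**2 + 38.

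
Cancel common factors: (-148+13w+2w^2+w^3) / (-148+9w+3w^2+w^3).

(37+6w+w^2)/(37+7w+w^2)

Apply the Euclidean algorithm:
  w^3+2w^2+13w-148 = (w^3+3w^2+9w-148) + (-w^2+4w)
  w^3+3w^2+9w-148 = (-w-7)(-w^2+4w) + (37w-148)
  -w^2+4w = (-(1/37)w)(37w-148) + (0)
Last nonzero remainder: 37w-148. Dividing through by 37 gives the monic gcd w-4.
Cancel w-4 from numerator and denominator to get the reduced form.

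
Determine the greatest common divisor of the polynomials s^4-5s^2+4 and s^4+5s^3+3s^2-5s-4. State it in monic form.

Apply the Euclidean algorithm:
  s^4-5s^2+4 = (s^4+5s^3+3s^2-5s-4) + (-5s^3-8s^2+5s+8)
  s^4+5s^3+3s^2-5s-4 = (-(1/5)s-17/25)(-5s^3-8s^2+5s+8) + (-(36/25)s^2+36/25)
  -5s^3-8s^2+5s+8 = ((125/36)s+50/9)(-(36/25)s^2+36/25) + (0)
Last nonzero remainder: -(36/25)s^2+36/25. Dividing through by -36/25 gives the monic gcd s^2-1.

s^2-1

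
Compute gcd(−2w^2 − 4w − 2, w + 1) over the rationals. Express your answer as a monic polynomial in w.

w + 1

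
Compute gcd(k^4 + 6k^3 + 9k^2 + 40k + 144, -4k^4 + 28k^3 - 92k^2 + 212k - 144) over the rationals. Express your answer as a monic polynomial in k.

k^2 - 2k + 9

Euclidean algorithm in ℚ[k]:
  k^4 + 6k^3 + 9k^2 + 40k + 144 = (-1/4)(-4k^4 + 28k^3 - 92k^2 + 212k - 144) + (13k^3 - 14k^2 + 93k + 108)
  -4k^4 + 28k^3 - 92k^2 + 212k - 144 = (-(4/13)k + 308/169)(13k^3 - 14k^2 + 93k + 108) + (-(6400/169)k^2 + (12800/169)k - 57600/169)
  13k^3 - 14k^2 + 93k + 108 = (-(2197/6400)k - 507/1600)(-(6400/169)k^2 + (12800/169)k - 57600/169) + (0)
Last nonzero remainder: -(6400/169)k^2 + (12800/169)k - 57600/169. Dividing through by -6400/169 gives the monic gcd k^2 - 2k + 9.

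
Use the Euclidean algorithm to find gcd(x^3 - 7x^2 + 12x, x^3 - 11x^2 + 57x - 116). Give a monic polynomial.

Apply the Euclidean algorithm:
  x^3 - 7x^2 + 12x = (x^3 - 11x^2 + 57x - 116) + (4x^2 - 45x + 116)
  x^3 - 11x^2 + 57x - 116 = ((1/4)x + 1/16)(4x^2 - 45x + 116) + ((493/16)x - 493/4)
  4x^2 - 45x + 116 = ((64/493)x - 16/17)((493/16)x - 493/4) + (0)
Last nonzero remainder: (493/16)x - 493/4. Dividing through by 493/16 gives the monic gcd x - 4.

x - 4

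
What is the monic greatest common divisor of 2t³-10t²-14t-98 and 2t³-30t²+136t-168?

t-7

By polynomial division,
  2t³-10t²-14t-98 = (2t³-30t²+136t-168) + (20t²-150t+70)
  2t³-30t²+136t-168 = ((1/10)t-3/4)(20t²-150t+70) + ((33/2)t-231/2)
  20t²-150t+70 = ((40/33)t-20/33)((33/2)t-231/2) + (0)
Last nonzero remainder: (33/2)t-231/2. Dividing through by 33/2 gives the monic gcd t-7.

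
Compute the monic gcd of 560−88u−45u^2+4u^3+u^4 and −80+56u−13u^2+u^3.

Apply the Euclidean algorithm:
  u^4+4u^3−45u^2−88u+560 = (u+17)(u^3−13u^2+56u−80) + (120u^2−960u+1920)
  u^3−13u^2+56u−80 = ((1/120)u−1/24)(120u^2−960u+1920) + (0)
Last nonzero remainder: 120u^2−960u+1920. Dividing through by 120 gives the monic gcd u^2−8u+16.

16−8u+u^2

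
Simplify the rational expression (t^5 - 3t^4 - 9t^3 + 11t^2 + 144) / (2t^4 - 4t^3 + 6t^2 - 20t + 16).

(t^3 - 4t^2 - 9t + 36)/(2t^2 - 6t + 4)

By polynomial division,
  t^5 - 3t^4 - 9t^3 + 11t^2 + 144 = ((1/2)t - 1/2)(2t^4 - 4t^3 + 6t^2 - 20t + 16) + (-14t^3 + 24t^2 - 18t + 152)
  2t^4 - 4t^3 + 6t^2 - 20t + 16 = (-(1/7)t + 2/49)(-14t^3 + 24t^2 - 18t + 152) + ((120/49)t^2 + (120/49)t + 480/49)
  -14t^3 + 24t^2 - 18t + 152 = (-(343/60)t + 931/60)((120/49)t^2 + (120/49)t + 480/49) + (0)
Last nonzero remainder: (120/49)t^2 + (120/49)t + 480/49. Dividing through by 120/49 gives the monic gcd t^2 + t + 4.
Cancel t^2 + t + 4 from numerator and denominator to get the reduced form.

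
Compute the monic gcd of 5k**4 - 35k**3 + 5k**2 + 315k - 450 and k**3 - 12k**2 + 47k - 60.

k**2 - 8k + 15

Euclidean algorithm in ℚ[k]:
  5k**4 - 35k**3 + 5k**2 + 315k - 450 = (5k + 25)(k**3 - 12k**2 + 47k - 60) + (70k**2 - 560k + 1050)
  k**3 - 12k**2 + 47k - 60 = ((1/70)k - 2/35)(70k**2 - 560k + 1050) + (0)
Last nonzero remainder: 70k**2 - 560k + 1050. Dividing through by 70 gives the monic gcd k**2 - 8k + 15.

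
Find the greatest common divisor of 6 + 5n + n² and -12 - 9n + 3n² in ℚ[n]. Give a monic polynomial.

1

Apply the Euclidean algorithm:
  n² + 5n + 6 = (1/3)(3n² - 9n - 12) + (8n + 10)
  3n² - 9n - 12 = ((3/8)n - 51/32)(8n + 10) + (63/16)
  8n + 10 = ((128/63)n + 160/63)(63/16) + (0)
The last nonzero remainder is the constant 63/16, so the polynomials are coprime and gcd = 1.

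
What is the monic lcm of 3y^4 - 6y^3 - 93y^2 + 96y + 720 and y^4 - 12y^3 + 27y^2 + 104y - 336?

y^6 - 13y^5 + 19y^4 + 317y^3 - 980y^2 - 1744y + 6720

Euclidean algorithm in ℚ[y]:
  3y^4 - 6y^3 - 93y^2 + 96y + 720 = (3)(y^4 - 12y^3 + 27y^2 + 104y - 336) + (30y^3 - 174y^2 - 216y + 1728)
  y^4 - 12y^3 + 27y^2 + 104y - 336 = ((1/30)y - 31/150)(30y^3 - 174y^2 - 216y + 1728) + (-(44/25)y^2 + (44/25)y + 528/25)
  30y^3 - 174y^2 - 216y + 1728 = (-(375/22)y + 900/11)(-(44/25)y^2 + (44/25)y + 528/25) + (0)
Last nonzero remainder: -(44/25)y^2 + (44/25)y + 528/25. Dividing through by -44/25 gives the monic gcd y^2 - y - 12.
Then lcm(f, g) = f·g / gcd(f, g); expanding and making the result monic gives the answer.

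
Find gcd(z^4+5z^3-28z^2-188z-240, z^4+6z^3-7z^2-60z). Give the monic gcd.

z^2+9z+20

By polynomial division,
  z^4+5z^3-28z^2-188z-240 = (z^4+6z^3-7z^2-60z) + (-z^3-21z^2-128z-240)
  z^4+6z^3-7z^2-60z = (-z+15)(-z^3-21z^2-128z-240) + (180z^2+1620z+3600)
  -z^3-21z^2-128z-240 = (-(1/180)z-1/15)(180z^2+1620z+3600) + (0)
Last nonzero remainder: 180z^2+1620z+3600. Dividing through by 180 gives the monic gcd z^2+9z+20.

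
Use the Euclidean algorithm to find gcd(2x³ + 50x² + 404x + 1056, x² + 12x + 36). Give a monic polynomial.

Apply the Euclidean algorithm:
  2x³ + 50x² + 404x + 1056 = (2x + 26)(x² + 12x + 36) + (20x + 120)
  x² + 12x + 36 = ((1/20)x + 3/10)(20x + 120) + (0)
Last nonzero remainder: 20x + 120. Dividing through by 20 gives the monic gcd x + 6.

x + 6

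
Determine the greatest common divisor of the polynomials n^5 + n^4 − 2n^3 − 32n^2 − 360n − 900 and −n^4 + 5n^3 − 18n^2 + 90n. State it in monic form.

Apply the Euclidean algorithm:
  n^5 + n^4 − 2n^3 − 32n^2 − 360n − 900 = (−n − 6)(−n^4 + 5n^3 − 18n^2 + 90n) + (10n^3 − 50n^2 + 180n − 900)
  −n^4 + 5n^3 − 18n^2 + 90n = (−(1/10)n)(10n^3 − 50n^2 + 180n − 900) + (0)
Last nonzero remainder: 10n^3 − 50n^2 + 180n − 900. Dividing through by 10 gives the monic gcd n^3 − 5n^2 + 18n − 90.

n^3 − 5n^2 + 18n − 90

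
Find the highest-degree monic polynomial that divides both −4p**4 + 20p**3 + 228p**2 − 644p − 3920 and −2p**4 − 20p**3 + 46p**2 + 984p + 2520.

p**2 − 2p − 35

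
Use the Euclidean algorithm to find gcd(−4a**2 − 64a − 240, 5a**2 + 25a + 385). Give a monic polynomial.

Repeated division with remainder:
  −4a**2 − 64a − 240 = (−4/5)(5a**2 + 25a + 385) + (−44a + 68)
  5a**2 + 25a + 385 = (−(5/44)a − 90/121)(−44a + 68) + (52705/121)
  −44a + 68 = (−(5324/52705)a + 8228/52705)(52705/121) + (0)
The last nonzero remainder is the constant 52705/121, so the polynomials are coprime and gcd = 1.

1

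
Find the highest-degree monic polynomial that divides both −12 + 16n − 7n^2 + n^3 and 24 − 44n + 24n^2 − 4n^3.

By polynomial division,
  n^3 − 7n^2 + 16n − 12 = (−1/4)(−4n^3 + 24n^2 − 44n + 24) + (−n^2 + 5n − 6)
  −4n^3 + 24n^2 − 44n + 24 = (4n − 4)(−n^2 + 5n − 6) + (0)
Last nonzero remainder: −n^2 + 5n − 6. Dividing through by −1 gives the monic gcd n^2 − 5n + 6.

6 − 5n + n^2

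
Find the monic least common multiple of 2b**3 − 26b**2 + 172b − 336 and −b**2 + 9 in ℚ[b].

Apply the Euclidean algorithm:
  2b**3 − 26b**2 + 172b − 336 = (−2b + 26)(−b**2 + 9) + (190b − 570)
  −b**2 + 9 = (−(1/190)b − 3/190)(190b − 570) + (0)
Last nonzero remainder: 190b − 570. Dividing through by 190 gives the monic gcd b − 3.
Then lcm(f, g) = f·g / gcd(f, g); expanding and making the result monic gives the answer.

b**4 − 10b**3 + 47b**2 + 90b − 504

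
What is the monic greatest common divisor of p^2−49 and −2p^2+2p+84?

p−7

By polynomial division,
  p^2−49 = (−1/2)(−2p^2+2p+84) + (p−7)
  −2p^2+2p+84 = (−2p−12)(p−7) + (0)
The last nonzero remainder p−7 is already monic.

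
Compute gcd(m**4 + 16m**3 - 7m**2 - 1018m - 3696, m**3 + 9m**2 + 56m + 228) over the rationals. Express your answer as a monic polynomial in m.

Apply the Euclidean algorithm:
  m**4 + 16m**3 - 7m**2 - 1018m - 3696 = (m + 7)(m**3 + 9m**2 + 56m + 228) + (-126m**2 - 1638m - 5292)
  m**3 + 9m**2 + 56m + 228 = (-(1/126)m + 2/63)(-126m**2 - 1638m - 5292) + (66m + 396)
  -126m**2 - 1638m - 5292 = (-(21/11)m - 147/11)(66m + 396) + (0)
Last nonzero remainder: 66m + 396. Dividing through by 66 gives the monic gcd m + 6.

m + 6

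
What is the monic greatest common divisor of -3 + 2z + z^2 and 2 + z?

1

Repeated division with remainder:
  z^2 + 2z - 3 = (z)(z + 2) + (-3)
  z + 2 = (-(1/3)z - 2/3)(-3) + (0)
The last nonzero remainder is the constant -3, so the polynomials are coprime and gcd = 1.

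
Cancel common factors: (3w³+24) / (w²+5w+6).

Apply the Euclidean algorithm:
  3w³+24 = (3w−15)(w²+5w+6) + (57w+114)
  w²+5w+6 = ((1/57)w+1/19)(57w+114) + (0)
Last nonzero remainder: 57w+114. Dividing through by 57 gives the monic gcd w+2.
Cancel w+2 from numerator and denominator to get the reduced form.

(3w²−6w+12)/(w+3)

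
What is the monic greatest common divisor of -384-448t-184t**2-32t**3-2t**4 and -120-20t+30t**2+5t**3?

12+8t+t**2

Repeated division with remainder:
  -2t**4-32t**3-184t**2-448t-384 = (-(2/5)t-4)(5t**3+30t**2-20t-120) + (-72t**2-576t-864)
  5t**3+30t**2-20t-120 = (-(5/72)t+5/36)(-72t**2-576t-864) + (0)
Last nonzero remainder: -72t**2-576t-864. Dividing through by -72 gives the monic gcd t**2+8t+12.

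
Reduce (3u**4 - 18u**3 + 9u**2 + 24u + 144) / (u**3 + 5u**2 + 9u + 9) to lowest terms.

(3u**2 - 24u + 48)/(u + 3)

Apply the Euclidean algorithm:
  3u**4 - 18u**3 + 9u**2 + 24u + 144 = (3u - 33)(u**3 + 5u**2 + 9u + 9) + (147u**2 + 294u + 441)
  u**3 + 5u**2 + 9u + 9 = ((1/147)u + 1/49)(147u**2 + 294u + 441) + (0)
Last nonzero remainder: 147u**2 + 294u + 441. Dividing through by 147 gives the monic gcd u**2 + 2u + 3.
Cancel u**2 + 2u + 3 from numerator and denominator to get the reduced form.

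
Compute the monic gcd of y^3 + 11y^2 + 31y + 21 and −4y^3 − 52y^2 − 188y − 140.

By polynomial division,
  y^3 + 11y^2 + 31y + 21 = (−1/4)(−4y^3 − 52y^2 − 188y − 140) + (−2y^2 − 16y − 14)
  −4y^3 − 52y^2 − 188y − 140 = (2y + 10)(−2y^2 − 16y − 14) + (0)
Last nonzero remainder: −2y^2 − 16y − 14. Dividing through by −2 gives the monic gcd y^2 + 8y + 7.

y^2 + 8y + 7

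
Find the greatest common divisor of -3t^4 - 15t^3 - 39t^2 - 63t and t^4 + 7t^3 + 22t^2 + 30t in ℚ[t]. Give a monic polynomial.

Repeated division with remainder:
  -3t^4 - 15t^3 - 39t^2 - 63t = (-3)(t^4 + 7t^3 + 22t^2 + 30t) + (6t^3 + 27t^2 + 27t)
  t^4 + 7t^3 + 22t^2 + 30t = ((1/6)t + 5/12)(6t^3 + 27t^2 + 27t) + ((25/4)t^2 + (75/4)t)
  6t^3 + 27t^2 + 27t = ((24/25)t + 36/25)((25/4)t^2 + (75/4)t) + (0)
Last nonzero remainder: (25/4)t^2 + (75/4)t. Dividing through by 25/4 gives the monic gcd t^2 + 3t.

t^2 + 3t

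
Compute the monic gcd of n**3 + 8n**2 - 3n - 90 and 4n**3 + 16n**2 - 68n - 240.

By polynomial division,
  n**3 + 8n**2 - 3n - 90 = (1/4)(4n**3 + 16n**2 - 68n - 240) + (4n**2 + 14n - 30)
  4n**3 + 16n**2 - 68n - 240 = (n + 1/2)(4n**2 + 14n - 30) + (-45n - 225)
  4n**2 + 14n - 30 = (-(4/45)n + 2/15)(-45n - 225) + (0)
Last nonzero remainder: -45n - 225. Dividing through by -45 gives the monic gcd n + 5.

n + 5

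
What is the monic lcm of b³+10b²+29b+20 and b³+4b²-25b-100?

b⁴+5b³-21b²-125b-100

Euclidean algorithm in ℚ[b]:
  b³+10b²+29b+20 = (b³+4b²-25b-100) + (6b²+54b+120)
  b³+4b²-25b-100 = ((1/6)b-5/6)(6b²+54b+120) + (0)
Last nonzero remainder: 6b²+54b+120. Dividing through by 6 gives the monic gcd b²+9b+20.
Then lcm(f, g) = f·g / gcd(f, g); expanding and making the result monic gives the answer.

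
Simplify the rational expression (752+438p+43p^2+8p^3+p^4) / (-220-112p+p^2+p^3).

(376+31p+6p^2+p^3)/(-110-p+p^2)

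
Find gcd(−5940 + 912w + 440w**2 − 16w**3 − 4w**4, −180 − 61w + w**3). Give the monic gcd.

−45 − 4w + w**2

By polynomial division,
  −4w**4 − 16w**3 + 440w**2 + 912w − 5940 = (−4w − 16)(w**3 − 61w − 180) + (196w**2 − 784w − 8820)
  w**3 − 61w − 180 = ((1/196)w + 1/49)(196w**2 − 784w − 8820) + (0)
Last nonzero remainder: 196w**2 − 784w − 8820. Dividing through by 196 gives the monic gcd w**2 − 4w − 45.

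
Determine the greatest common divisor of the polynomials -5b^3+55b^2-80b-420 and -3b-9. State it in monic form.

1

Repeated division with remainder:
  -5b^3+55b^2-80b-420 = ((5/3)b^2-(70/3)b+290/3)(-3b-9) + (450)
  -3b-9 = (-(1/150)b-1/50)(450) + (0)
The last nonzero remainder is the constant 450, so the polynomials are coprime and gcd = 1.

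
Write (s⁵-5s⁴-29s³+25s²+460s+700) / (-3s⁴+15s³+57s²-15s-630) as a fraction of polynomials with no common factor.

Repeated division with remainder:
  s⁵-5s⁴-29s³+25s²+460s+700 = (-(1/3)s)(-3s⁴+15s³+57s²-15s-630) + (-10s³+20s²+250s+700)
  -3s⁴+15s³+57s²-15s-630 = ((3/10)s-9/10)(-10s³+20s²+250s+700) + (0)
Last nonzero remainder: -10s³+20s²+250s+700. Dividing through by -10 gives the monic gcd s³-2s²-25s-70.
Cancel s³-2s²-25s-70 from numerator and denominator to get the reduced form.

(-s²+3s+10)/(3s-9)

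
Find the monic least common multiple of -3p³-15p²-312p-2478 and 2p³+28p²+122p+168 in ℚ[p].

p⁵+12p⁴+151p³+1614p²+7030p+9912

Repeated division with remainder:
  -3p³-15p²-312p-2478 = (-3/2)(2p³+28p²+122p+168) + (27p²-129p-2226)
  2p³+28p²+122p+168 = ((2/27)p+338/243)(27p²-129p-2226) + ((37772/81)p+264404/81)
  27p²-129p-2226 = ((2187/37772)p-12879/18886)((37772/81)p+264404/81) + (0)
Last nonzero remainder: (37772/81)p+264404/81. Dividing through by 37772/81 gives the monic gcd p+7.
Then lcm(f, g) = f·g / gcd(f, g); expanding and making the result monic gives the answer.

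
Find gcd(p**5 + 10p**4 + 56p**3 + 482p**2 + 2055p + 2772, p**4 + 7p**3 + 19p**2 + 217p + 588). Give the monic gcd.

p**2 + 10p + 21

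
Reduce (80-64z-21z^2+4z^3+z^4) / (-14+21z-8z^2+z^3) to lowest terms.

Repeated division with remainder:
  z^4+4z^3-21z^2-64z+80 = (z+12)(z^3-8z^2+21z-14) + (54z^2-302z+248)
  z^3-8z^2+21z-14 = ((1/54)z-65/1458)(54z^2-302z+248) + ((2146/729)z-2146/729)
  54z^2-302z+248 = ((19683/1073)z-90396/1073)((2146/729)z-2146/729) + (0)
Last nonzero remainder: (2146/729)z-2146/729. Dividing through by 2146/729 gives the monic gcd z-1.
Cancel z-1 from numerator and denominator to get the reduced form.

(-80-16z+5z^2+z^3)/(14-7z+z^2)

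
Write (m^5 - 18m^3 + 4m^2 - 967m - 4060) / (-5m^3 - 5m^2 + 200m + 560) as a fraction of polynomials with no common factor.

(-m^3 - 3m^2 - 19m - 145)/(5m + 20)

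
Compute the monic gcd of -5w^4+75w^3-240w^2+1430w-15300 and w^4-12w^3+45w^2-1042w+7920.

Repeated division with remainder:
  -5w^4+75w^3-240w^2+1430w-15300 = (-5)(w^4-12w^3+45w^2-1042w+7920) + (15w^3-15w^2-3780w+24300)
  w^4-12w^3+45w^2-1042w+7920 = ((1/15)w-11/15)(15w^3-15w^2-3780w+24300) + (286w^2-5434w+25740)
  15w^3-15w^2-3780w+24300 = ((15/286)w+135/143)(286w^2-5434w+25740) + (0)
Last nonzero remainder: 286w^2-5434w+25740. Dividing through by 286 gives the monic gcd w^2-19w+90.

w^2-19w+90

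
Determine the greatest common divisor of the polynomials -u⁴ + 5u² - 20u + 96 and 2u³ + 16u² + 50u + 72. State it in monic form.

u + 4

Repeated division with remainder:
  -u⁴ + 5u² - 20u + 96 = (-(1/2)u + 4)(2u³ + 16u² + 50u + 72) + (-34u² - 184u - 192)
  2u³ + 16u² + 50u + 72 = (-(1/17)u - 44/289)(-34u² - 184u - 192) + ((3090/289)u + 12360/289)
  -34u² - 184u - 192 = (-(4913/1545)u - 2312/515)((3090/289)u + 12360/289) + (0)
Last nonzero remainder: (3090/289)u + 12360/289. Dividing through by 3090/289 gives the monic gcd u + 4.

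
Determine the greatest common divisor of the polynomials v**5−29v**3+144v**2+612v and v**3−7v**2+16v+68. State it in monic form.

Euclidean algorithm in ℚ[v]:
  v**5−29v**3+144v**2+612v = (v**2+7v+4)(v**3−7v**2+16v+68) + (−8v**2+72v−272)
  v**3−7v**2+16v+68 = (−(1/8)v−1/4)(−8v**2+72v−272) + (0)
Last nonzero remainder: −8v**2+72v−272. Dividing through by −8 gives the monic gcd v**2−9v+34.

v**2−9v+34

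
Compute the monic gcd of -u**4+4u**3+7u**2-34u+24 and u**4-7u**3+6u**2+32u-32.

u**2-5u+4

Euclidean algorithm in ℚ[u]:
  -u**4+4u**3+7u**2-34u+24 = (-1)(u**4-7u**3+6u**2+32u-32) + (-3u**3+13u**2-2u-8)
  u**4-7u**3+6u**2+32u-32 = (-(1/3)u+8/9)(-3u**3+13u**2-2u-8) + (-(56/9)u**2+(280/9)u-224/9)
  -3u**3+13u**2-2u-8 = ((27/56)u+9/28)(-(56/9)u**2+(280/9)u-224/9) + (0)
Last nonzero remainder: -(56/9)u**2+(280/9)u-224/9. Dividing through by -56/9 gives the monic gcd u**2-5u+4.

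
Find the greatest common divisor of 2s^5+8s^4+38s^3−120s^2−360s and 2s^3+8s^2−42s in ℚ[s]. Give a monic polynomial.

s^2−3s

By polynomial division,
  2s^5+8s^4+38s^3−120s^2−360s = (s^2+40)(2s^3+8s^2−42s) + (−440s^2+1320s)
  2s^3+8s^2−42s = (−(1/220)s−7/220)(−440s^2+1320s) + (0)
Last nonzero remainder: −440s^2+1320s. Dividing through by −440 gives the monic gcd s^2−3s.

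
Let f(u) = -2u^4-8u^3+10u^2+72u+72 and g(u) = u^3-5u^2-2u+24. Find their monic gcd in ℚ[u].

u^2-u-6

By polynomial division,
  -2u^4-8u^3+10u^2+72u+72 = (-2u-18)(u^3-5u^2-2u+24) + (-84u^2+84u+504)
  u^3-5u^2-2u+24 = (-(1/84)u+1/21)(-84u^2+84u+504) + (0)
Last nonzero remainder: -84u^2+84u+504. Dividing through by -84 gives the monic gcd u^2-u-6.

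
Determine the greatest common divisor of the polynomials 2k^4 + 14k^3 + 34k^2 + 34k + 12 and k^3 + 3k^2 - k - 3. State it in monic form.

k^2 + 4k + 3

Repeated division with remainder:
  2k^4 + 14k^3 + 34k^2 + 34k + 12 = (2k + 8)(k^3 + 3k^2 - k - 3) + (12k^2 + 48k + 36)
  k^3 + 3k^2 - k - 3 = ((1/12)k - 1/12)(12k^2 + 48k + 36) + (0)
Last nonzero remainder: 12k^2 + 48k + 36. Dividing through by 12 gives the monic gcd k^2 + 4k + 3.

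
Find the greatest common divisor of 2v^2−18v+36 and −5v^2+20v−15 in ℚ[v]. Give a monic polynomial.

By polynomial division,
  2v^2−18v+36 = (−2/5)(−5v^2+20v−15) + (−10v+30)
  −5v^2+20v−15 = ((1/2)v−1/2)(−10v+30) + (0)
Last nonzero remainder: −10v+30. Dividing through by −10 gives the monic gcd v−3.

v−3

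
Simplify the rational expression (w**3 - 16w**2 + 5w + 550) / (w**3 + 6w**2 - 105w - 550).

(w - 11)/(w + 11)

By polynomial division,
  w**3 - 16w**2 + 5w + 550 = (w**3 + 6w**2 - 105w - 550) + (-22w**2 + 110w + 1100)
  w**3 + 6w**2 - 105w - 550 = (-(1/22)w - 1/2)(-22w**2 + 110w + 1100) + (0)
Last nonzero remainder: -22w**2 + 110w + 1100. Dividing through by -22 gives the monic gcd w**2 - 5w - 50.
Cancel w**2 - 5w - 50 from numerator and denominator to get the reduced form.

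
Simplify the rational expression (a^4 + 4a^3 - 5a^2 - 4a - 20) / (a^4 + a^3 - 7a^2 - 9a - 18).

(a^2 + 3a - 10)/(a^2 - 9)

Euclidean algorithm in ℚ[a]:
  a^4 + 4a^3 - 5a^2 - 4a - 20 = (a^4 + a^3 - 7a^2 - 9a - 18) + (3a^3 + 2a^2 + 5a - 2)
  a^4 + a^3 - 7a^2 - 9a - 18 = ((1/3)a + 1/9)(3a^3 + 2a^2 + 5a - 2) + (-(80/9)a^2 - (80/9)a - 160/9)
  3a^3 + 2a^2 + 5a - 2 = (-(27/80)a + 9/80)(-(80/9)a^2 - (80/9)a - 160/9) + (0)
Last nonzero remainder: -(80/9)a^2 - (80/9)a - 160/9. Dividing through by -80/9 gives the monic gcd a^2 + a + 2.
Cancel a^2 + a + 2 from numerator and denominator to get the reduced form.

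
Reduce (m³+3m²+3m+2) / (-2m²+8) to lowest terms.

(-m²-m-1)/(2m-4)

Repeated division with remainder:
  m³+3m²+3m+2 = (-(1/2)m-3/2)(-2m²+8) + (7m+14)
  -2m²+8 = (-(2/7)m+4/7)(7m+14) + (0)
Last nonzero remainder: 7m+14. Dividing through by 7 gives the monic gcd m+2.
Cancel m+2 from numerator and denominator to get the reduced form.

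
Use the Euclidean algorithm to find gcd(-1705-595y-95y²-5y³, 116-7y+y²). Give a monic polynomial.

1

Euclidean algorithm in ℚ[y]:
  -5y³-95y²-595y-1705 = (-5y-130)(y²-7y+116) + (-925y+13375)
  y²-7y+116 = (-(1/925)y-276/34225)(-925y+13375) + (306464/1369)
  -925y+13375 = (-(1266325/306464)y+18310375/306464)(306464/1369) + (0)
The last nonzero remainder is the constant 306464/1369, so the polynomials are coprime and gcd = 1.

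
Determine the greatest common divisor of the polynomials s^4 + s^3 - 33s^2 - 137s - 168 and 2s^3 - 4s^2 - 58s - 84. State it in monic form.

Repeated division with remainder:
  s^4 + s^3 - 33s^2 - 137s - 168 = ((1/2)s + 3/2)(2s^3 - 4s^2 - 58s - 84) + (2s^2 - 8s - 42)
  2s^3 - 4s^2 - 58s - 84 = (s + 2)(2s^2 - 8s - 42) + (0)
Last nonzero remainder: 2s^2 - 8s - 42. Dividing through by 2 gives the monic gcd s^2 - 4s - 21.

s^2 - 4s - 21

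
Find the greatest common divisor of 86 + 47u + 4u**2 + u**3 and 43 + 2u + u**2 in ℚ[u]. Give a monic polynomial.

43 + 2u + u**2

Euclidean algorithm in ℚ[u]:
  u**3 + 4u**2 + 47u + 86 = (u + 2)(u**2 + 2u + 43) + (0)
The last nonzero remainder u**2 + 2u + 43 is already monic.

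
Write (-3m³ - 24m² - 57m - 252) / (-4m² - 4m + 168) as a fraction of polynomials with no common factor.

By polynomial division,
  -3m³ - 24m² - 57m - 252 = ((3/4)m + 21/4)(-4m² - 4m + 168) + (-162m - 1134)
  -4m² - 4m + 168 = ((2/81)m - 4/27)(-162m - 1134) + (0)
Last nonzero remainder: -162m - 1134. Dividing through by -162 gives the monic gcd m + 7.
Cancel m + 7 from numerator and denominator to get the reduced form.

(3m² + 3m + 36)/(4m - 24)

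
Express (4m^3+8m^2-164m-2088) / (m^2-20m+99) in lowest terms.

Euclidean algorithm in ℚ[m]:
  4m^3+8m^2-164m-2088 = (4m+88)(m^2-20m+99) + (1200m-10800)
  m^2-20m+99 = ((1/1200)m-11/1200)(1200m-10800) + (0)
Last nonzero remainder: 1200m-10800. Dividing through by 1200 gives the monic gcd m-9.
Cancel m-9 from numerator and denominator to get the reduced form.

(4m^2+44m+232)/(m-11)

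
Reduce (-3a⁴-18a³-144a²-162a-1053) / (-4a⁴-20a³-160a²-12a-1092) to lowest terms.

Apply the Euclidean algorithm:
  -3a⁴-18a³-144a²-162a-1053 = (3/4)(-4a⁴-20a³-160a²-12a-1092) + (-3a³-24a²-153a-234)
  -4a⁴-20a³-160a²-12a-1092 = ((4/3)a-4)(-3a³-24a²-153a-234) + (-52a²-312a-2028)
  -3a³-24a²-153a-234 = ((3/52)a+3/26)(-52a²-312a-2028) + (0)
Last nonzero remainder: -52a²-312a-2028. Dividing through by -52 gives the monic gcd a²+6a+39.
Cancel a²+6a+39 from numerator and denominator to get the reduced form.

(3a²+27)/(4a²-4a+28)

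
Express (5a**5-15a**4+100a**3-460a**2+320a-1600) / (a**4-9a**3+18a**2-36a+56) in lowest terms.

By polynomial division,
  5a**5-15a**4+100a**3-460a**2+320a-1600 = (5a+30)(a**4-9a**3+18a**2-36a+56) + (280a**3-820a**2+1120a-3280)
  a**4-9a**3+18a**2-36a+56 = ((1/280)a-17/784)(280a**3-820a**2+1120a-3280) + (-(741/196)a**2-741/49)
  280a**3-820a**2+1120a-3280 = (-(54880/741)a+160720/741)(-(741/196)a**2-741/49) + (0)
Last nonzero remainder: -(741/196)a**2-741/49. Dividing through by -741/196 gives the monic gcd a**2+4.
Cancel a**2+4 from numerator and denominator to get the reduced form.

(5a**3-15a**2+80a-400)/(a**2-9a+14)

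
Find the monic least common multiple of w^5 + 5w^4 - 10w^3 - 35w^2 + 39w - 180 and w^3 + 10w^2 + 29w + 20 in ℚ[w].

w^6 + 6w^5 - 5w^4 - 45w^3 + 4w^2 - 141w - 180

Euclidean algorithm in ℚ[w]:
  w^5 + 5w^4 - 10w^3 - 35w^2 + 39w - 180 = (w^2 - 5w + 11)(w^3 + 10w^2 + 29w + 20) + (-20w^2 - 180w - 400)
  w^3 + 10w^2 + 29w + 20 = (-(1/20)w - 1/20)(-20w^2 - 180w - 400) + (0)
Last nonzero remainder: -20w^2 - 180w - 400. Dividing through by -20 gives the monic gcd w^2 + 9w + 20.
Then lcm(f, g) = f·g / gcd(f, g); expanding and making the result monic gives the answer.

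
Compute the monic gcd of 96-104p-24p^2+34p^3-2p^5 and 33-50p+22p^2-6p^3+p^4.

3-4p+p^2

Euclidean algorithm in ℚ[p]:
  -2p^5+34p^3-24p^2-104p+96 = (-2p-12)(p^4-6p^3+22p^2-50p+33) + (6p^3+140p^2-638p+492)
  p^4-6p^3+22p^2-50p+33 = ((1/6)p-44/9)(6p^3+140p^2-638p+492) + ((7315/9)p^2-(29260/9)p+7315/3)
  6p^3+140p^2-638p+492 = ((54/7315)p+1476/7315)((7315/9)p^2-(29260/9)p+7315/3) + (0)
Last nonzero remainder: (7315/9)p^2-(29260/9)p+7315/3. Dividing through by 7315/9 gives the monic gcd p^2-4p+3.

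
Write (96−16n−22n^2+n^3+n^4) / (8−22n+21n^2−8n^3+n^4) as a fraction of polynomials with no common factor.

By polynomial division,
  n^4+n^3−22n^2−16n+96 = (n^4−8n^3+21n^2−22n+8) + (9n^3−43n^2+6n+88)
  n^4−8n^3+21n^2−22n+8 = ((1/9)n−29/81)(9n^3−43n^2+6n+88) + ((400/81)n^2−(800/27)n+3200/81)
  9n^3−43n^2+6n+88 = ((729/400)n+891/400)((400/81)n^2−(800/27)n+3200/81) + (0)
Last nonzero remainder: (400/81)n^2−(800/27)n+3200/81. Dividing through by 400/81 gives the monic gcd n^2−6n+8.
Cancel n^2−6n+8 from numerator and denominator to get the reduced form.

(12+7n+n^2)/(1−2n+n^2)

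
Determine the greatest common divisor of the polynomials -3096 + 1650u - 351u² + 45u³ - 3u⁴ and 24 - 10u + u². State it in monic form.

24 - 10u + u²

Repeated division with remainder:
  -3u⁴ + 45u³ - 351u² + 1650u - 3096 = (-3u² + 15u - 129)(u² - 10u + 24) + (0)
The last nonzero remainder u² - 10u + 24 is already monic.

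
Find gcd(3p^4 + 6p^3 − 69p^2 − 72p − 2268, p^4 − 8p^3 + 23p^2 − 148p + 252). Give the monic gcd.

p^2 + p + 18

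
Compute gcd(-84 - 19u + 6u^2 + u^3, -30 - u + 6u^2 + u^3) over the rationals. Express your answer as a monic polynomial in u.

Apply the Euclidean algorithm:
  u^3 + 6u^2 - 19u - 84 = (u^3 + 6u^2 - u - 30) + (-18u - 54)
  u^3 + 6u^2 - u - 30 = (-(1/18)u^2 - (1/6)u + 5/9)(-18u - 54) + (0)
Last nonzero remainder: -18u - 54. Dividing through by -18 gives the monic gcd u + 3.

3 + u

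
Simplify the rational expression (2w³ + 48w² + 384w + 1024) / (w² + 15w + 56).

(2w² + 32w + 128)/(w + 7)

Apply the Euclidean algorithm:
  2w³ + 48w² + 384w + 1024 = (2w + 18)(w² + 15w + 56) + (2w + 16)
  w² + 15w + 56 = ((1/2)w + 7/2)(2w + 16) + (0)
Last nonzero remainder: 2w + 16. Dividing through by 2 gives the monic gcd w + 8.
Cancel w + 8 from numerator and denominator to get the reduced form.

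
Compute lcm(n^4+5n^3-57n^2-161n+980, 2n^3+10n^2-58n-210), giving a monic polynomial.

n^5+8n^4-42n^3-332n^2+497n+2940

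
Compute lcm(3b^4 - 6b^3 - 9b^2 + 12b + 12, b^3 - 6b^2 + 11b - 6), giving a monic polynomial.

Repeated division with remainder:
  3b^4 - 6b^3 - 9b^2 + 12b + 12 = (3b + 12)(b^3 - 6b^2 + 11b - 6) + (30b^2 - 102b + 84)
  b^3 - 6b^2 + 11b - 6 = ((1/30)b - 13/150)(30b^2 - 102b + 84) + (-(16/25)b + 32/25)
  30b^2 - 102b + 84 = (-(375/8)b + 525/8)(-(16/25)b + 32/25) + (0)
Last nonzero remainder: -(16/25)b + 32/25. Dividing through by -16/25 gives the monic gcd b - 2.
Then lcm(f, g) = f·g / gcd(f, g); expanding and making the result monic gives the answer.

b^6 - 6b^5 + 8b^4 + 10b^3 - 21b^2 - 4b + 12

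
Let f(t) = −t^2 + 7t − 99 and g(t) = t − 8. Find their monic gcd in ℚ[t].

1

Repeated division with remainder:
  −t^2 + 7t − 99 = (−t − 1)(t − 8) + (−107)
  t − 8 = (−(1/107)t + 8/107)(−107) + (0)
The last nonzero remainder is the constant −107, so the polynomials are coprime and gcd = 1.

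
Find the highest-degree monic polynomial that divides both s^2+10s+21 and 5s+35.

s+7

Repeated division with remainder:
  s^2+10s+21 = ((1/5)s+3/5)(5s+35) + (0)
Last nonzero remainder: 5s+35. Dividing through by 5 gives the monic gcd s+7.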